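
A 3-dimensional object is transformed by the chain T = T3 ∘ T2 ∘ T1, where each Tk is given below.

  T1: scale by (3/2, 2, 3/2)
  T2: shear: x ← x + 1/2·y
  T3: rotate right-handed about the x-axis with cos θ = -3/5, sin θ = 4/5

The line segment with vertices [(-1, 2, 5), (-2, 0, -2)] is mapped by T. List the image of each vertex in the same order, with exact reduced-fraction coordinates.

T1 scale by (3/2, 2, 3/2): (-1, 2, 5) → (-3/2, 4, 15/2); (-2, 0, -2) → (-3, 0, -3)
T2 shear: x ← x + 1/2·y: (-3/2, 4, 15/2) → (1/2, 4, 15/2); (-3, 0, -3) → (-3, 0, -3)
T3 rotate right-handed about the x-axis with cos θ = -3/5, sin θ = 4/5: (1/2, 4, 15/2) → (1/2, -42/5, -13/10); (-3, 0, -3) → (-3, 12/5, 9/5)

image vertices: (1/2, -42/5, -13/10), (-3, 12/5, 9/5)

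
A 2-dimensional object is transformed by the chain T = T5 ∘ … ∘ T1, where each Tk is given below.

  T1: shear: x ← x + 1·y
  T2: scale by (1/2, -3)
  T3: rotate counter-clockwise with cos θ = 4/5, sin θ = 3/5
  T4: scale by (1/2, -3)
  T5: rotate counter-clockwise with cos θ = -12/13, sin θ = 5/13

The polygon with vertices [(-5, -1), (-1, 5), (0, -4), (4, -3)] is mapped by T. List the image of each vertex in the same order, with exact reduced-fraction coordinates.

T1 shear: x ← x + 1·y: (-5, -1) → (-6, -1); (-1, 5) → (4, 5); (0, -4) → (-4, -4); (4, -3) → (1, -3)
T2 scale by (1/2, -3): (-6, -1) → (-3, 3); (4, 5) → (2, -15); (-4, -4) → (-2, 12); (1, -3) → (1/2, 9)
T3 rotate counter-clockwise with cos θ = 4/5, sin θ = 3/5: (-3, 3) → (-21/5, 3/5); (2, -15) → (53/5, -54/5); (-2, 12) → (-44/5, 42/5); (1/2, 9) → (-5, 15/2)
T4 scale by (1/2, -3): (-21/5, 3/5) → (-21/10, -9/5); (53/5, -54/5) → (53/10, 162/5); (-44/5, 42/5) → (-22/5, -126/5); (-5, 15/2) → (-5/2, -45/2)
T5 rotate counter-clockwise with cos θ = -12/13, sin θ = 5/13: (-21/10, -9/5) → (171/65, 111/130); (53/10, 162/5) → (-1128/65, -3623/130); (-22/5, -126/5) → (894/65, 1402/65); (-5/2, -45/2) → (285/26, 515/26)

image vertices: (171/65, 111/130), (-1128/65, -3623/130), (894/65, 1402/65), (285/26, 515/26)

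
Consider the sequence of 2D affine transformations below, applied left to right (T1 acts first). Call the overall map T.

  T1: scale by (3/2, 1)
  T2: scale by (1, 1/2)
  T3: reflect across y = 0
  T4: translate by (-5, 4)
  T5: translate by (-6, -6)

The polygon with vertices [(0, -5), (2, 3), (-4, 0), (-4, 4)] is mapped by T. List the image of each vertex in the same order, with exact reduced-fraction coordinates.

T1 scale by (3/2, 1): (0, -5) → (0, -5); (2, 3) → (3, 3); (-4, 0) → (-6, 0); (-4, 4) → (-6, 4)
T2 scale by (1, 1/2): (0, -5) → (0, -5/2); (3, 3) → (3, 3/2); (-6, 0) → (-6, 0); (-6, 4) → (-6, 2)
T3 reflect across y = 0: (0, -5/2) → (0, 5/2); (3, 3/2) → (3, -3/2); (-6, 0) → (-6, 0); (-6, 2) → (-6, -2)
T4 translate by (-5, 4): (0, 5/2) → (-5, 13/2); (3, -3/2) → (-2, 5/2); (-6, 0) → (-11, 4); (-6, -2) → (-11, 2)
T5 translate by (-6, -6): (-5, 13/2) → (-11, 1/2); (-2, 5/2) → (-8, -7/2); (-11, 4) → (-17, -2); (-11, 2) → (-17, -4)

image vertices: (-11, 1/2), (-8, -7/2), (-17, -2), (-17, -4)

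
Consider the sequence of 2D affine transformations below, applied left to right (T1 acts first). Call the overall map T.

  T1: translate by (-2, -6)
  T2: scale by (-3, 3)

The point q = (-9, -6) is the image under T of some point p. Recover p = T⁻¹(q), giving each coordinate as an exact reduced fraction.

T1 = [1 0 -2; 0 1 -6; 0 0 1]
T2·T1 = [-3 0 6; 0 3 -18; 0 0 1]
det M = -9; M⁻¹ = [-1/3 0 2; 0 1/3 6; 0 0 1]
M⁻¹ · (-9, -6)ᵀ = (5, 4)ᵀ

p = (5, 4)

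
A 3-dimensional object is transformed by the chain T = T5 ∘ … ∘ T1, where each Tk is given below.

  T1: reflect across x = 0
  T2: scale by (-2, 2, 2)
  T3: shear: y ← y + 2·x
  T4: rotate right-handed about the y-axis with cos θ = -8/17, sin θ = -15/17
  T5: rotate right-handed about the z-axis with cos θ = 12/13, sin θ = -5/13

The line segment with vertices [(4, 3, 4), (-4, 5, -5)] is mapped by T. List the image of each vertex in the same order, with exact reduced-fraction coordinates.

T1 reflect across x = 0: (4, 3, 4) → (-4, 3, 4); (-4, 5, -5) → (4, 5, -5)
T2 scale by (-2, 2, 2): (-4, 3, 4) → (8, 6, 8); (4, 5, -5) → (-8, 10, -10)
T3 shear: y ← y + 2·x: (8, 6, 8) → (8, 22, 8); (-8, 10, -10) → (-8, -6, -10)
T4 rotate right-handed about the y-axis with cos θ = -8/17, sin θ = -15/17: (8, 22, 8) → (-184/17, 22, 56/17); (-8, -6, -10) → (214/17, -6, -40/17)
T5 rotate right-handed about the z-axis with cos θ = 12/13, sin θ = -5/13: (-184/17, 22, 56/17) → (-26/17, 416/17, 56/17); (214/17, -6, -40/17) → (2058/221, -2294/221, -40/17)

image vertices: (-26/17, 416/17, 56/17), (2058/221, -2294/221, -40/17)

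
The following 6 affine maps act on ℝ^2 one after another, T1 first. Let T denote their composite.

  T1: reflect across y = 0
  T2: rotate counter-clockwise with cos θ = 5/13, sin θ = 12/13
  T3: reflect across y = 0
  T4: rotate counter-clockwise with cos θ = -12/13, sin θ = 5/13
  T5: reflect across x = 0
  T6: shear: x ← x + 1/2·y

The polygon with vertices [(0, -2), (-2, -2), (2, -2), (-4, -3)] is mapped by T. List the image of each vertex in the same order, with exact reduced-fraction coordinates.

image vertices: (-2, 0), (-3, -2), (-1, 2), (-5, -4)

T1 reflect across y = 0: (0, -2) → (0, 2); (-2, -2) → (-2, 2); (2, -2) → (2, 2); (-4, -3) → (-4, 3)
T2 rotate counter-clockwise with cos θ = 5/13, sin θ = 12/13: (0, 2) → (-24/13, 10/13); (-2, 2) → (-34/13, -14/13); (2, 2) → (-14/13, 34/13); (-4, 3) → (-56/13, -33/13)
T3 reflect across y = 0: (-24/13, 10/13) → (-24/13, -10/13); (-34/13, -14/13) → (-34/13, 14/13); (-14/13, 34/13) → (-14/13, -34/13); (-56/13, -33/13) → (-56/13, 33/13)
T4 rotate counter-clockwise with cos θ = -12/13, sin θ = 5/13: (-24/13, -10/13) → (2, 0); (-34/13, 14/13) → (2, -2); (-14/13, -34/13) → (2, 2); (-56/13, 33/13) → (3, -4)
T5 reflect across x = 0: (2, 0) → (-2, 0); (2, -2) → (-2, -2); (2, 2) → (-2, 2); (3, -4) → (-3, -4)
T6 shear: x ← x + 1/2·y: (-2, 0) → (-2, 0); (-2, -2) → (-3, -2); (-2, 2) → (-1, 2); (-3, -4) → (-5, -4)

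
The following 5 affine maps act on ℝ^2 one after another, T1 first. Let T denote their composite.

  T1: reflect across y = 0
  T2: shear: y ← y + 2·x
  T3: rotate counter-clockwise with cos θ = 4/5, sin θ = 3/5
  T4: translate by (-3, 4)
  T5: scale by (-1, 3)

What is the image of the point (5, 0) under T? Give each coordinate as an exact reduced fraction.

T1 reflect across y = 0: (5, 0) → (5, 0)
T2 shear: y ← y + 2·x: (5, 0) → (5, 10)
T3 rotate counter-clockwise with cos θ = 4/5, sin θ = 3/5: (5, 10) → (-2, 11)
T4 translate by (-3, 4): (-2, 11) → (-5, 15)
T5 scale by (-1, 3): (-5, 15) → (5, 45)

T(p) = (5, 45)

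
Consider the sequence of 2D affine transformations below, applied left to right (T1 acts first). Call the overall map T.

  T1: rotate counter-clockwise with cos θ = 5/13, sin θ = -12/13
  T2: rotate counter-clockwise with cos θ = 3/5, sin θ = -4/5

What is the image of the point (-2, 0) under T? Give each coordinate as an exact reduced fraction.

T(p) = (66/65, 112/65)

T1 rotate counter-clockwise with cos θ = 5/13, sin θ = -12/13: (-2, 0) → (-10/13, 24/13)
T2 rotate counter-clockwise with cos θ = 3/5, sin θ = -4/5: (-10/13, 24/13) → (66/65, 112/65)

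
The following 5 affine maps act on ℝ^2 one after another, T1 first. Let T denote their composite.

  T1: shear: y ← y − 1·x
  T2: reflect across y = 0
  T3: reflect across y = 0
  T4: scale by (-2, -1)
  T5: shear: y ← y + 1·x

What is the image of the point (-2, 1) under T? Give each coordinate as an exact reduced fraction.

T1 shear: y ← y − 1·x: (-2, 1) → (-2, 3)
T2 reflect across y = 0: (-2, 3) → (-2, -3)
T3 reflect across y = 0: (-2, -3) → (-2, 3)
T4 scale by (-2, -1): (-2, 3) → (4, -3)
T5 shear: y ← y + 1·x: (4, -3) → (4, 1)

T(p) = (4, 1)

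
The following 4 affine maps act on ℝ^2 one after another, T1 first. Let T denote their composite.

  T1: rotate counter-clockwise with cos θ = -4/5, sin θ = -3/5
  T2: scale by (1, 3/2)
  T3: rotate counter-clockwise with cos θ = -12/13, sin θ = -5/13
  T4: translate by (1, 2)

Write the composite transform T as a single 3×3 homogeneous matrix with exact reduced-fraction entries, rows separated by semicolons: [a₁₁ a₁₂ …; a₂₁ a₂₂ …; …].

T1 = [-4/5 3/5 0; -3/5 -4/5 0; 0 0 1]
T2·T1 = [-4/5 3/5 0; -9/10 -6/5 0; 0 0 1]
T3·…·T1 = [51/130 -66/65 0; 74/65 57/65 0; 0 0 1]
T4·…·T1 = [51/130 -66/65 1; 74/65 57/65 2; 0 0 1]

T = [51/130 -66/65 1; 74/65 57/65 2; 0 0 1]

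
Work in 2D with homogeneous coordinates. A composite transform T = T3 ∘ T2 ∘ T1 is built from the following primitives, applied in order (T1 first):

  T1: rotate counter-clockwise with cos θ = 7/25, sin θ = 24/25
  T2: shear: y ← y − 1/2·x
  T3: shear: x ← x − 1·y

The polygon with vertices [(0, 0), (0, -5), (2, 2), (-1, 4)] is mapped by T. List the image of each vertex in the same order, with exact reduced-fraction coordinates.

T1 rotate counter-clockwise with cos θ = 7/25, sin θ = 24/25: (0, 0) → (0, 0); (0, -5) → (24/5, -7/5); (2, 2) → (-34/25, 62/25); (-1, 4) → (-103/25, 4/25)
T2 shear: y ← y − 1/2·x: (0, 0) → (0, 0); (24/5, -7/5) → (24/5, -19/5); (-34/25, 62/25) → (-34/25, 79/25); (-103/25, 4/25) → (-103/25, 111/50)
T3 shear: x ← x − 1·y: (0, 0) → (0, 0); (24/5, -19/5) → (43/5, -19/5); (-34/25, 79/25) → (-113/25, 79/25); (-103/25, 111/50) → (-317/50, 111/50)

image vertices: (0, 0), (43/5, -19/5), (-113/25, 79/25), (-317/50, 111/50)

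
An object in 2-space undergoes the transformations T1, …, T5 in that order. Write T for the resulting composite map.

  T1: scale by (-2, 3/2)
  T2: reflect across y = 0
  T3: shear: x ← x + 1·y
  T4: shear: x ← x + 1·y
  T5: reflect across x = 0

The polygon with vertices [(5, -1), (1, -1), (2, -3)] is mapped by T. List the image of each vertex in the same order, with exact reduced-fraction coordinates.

image vertices: (7, 3/2), (-1, 3/2), (-5, 9/2)

T1 scale by (-2, 3/2): (5, -1) → (-10, -3/2); (1, -1) → (-2, -3/2); (2, -3) → (-4, -9/2)
T2 reflect across y = 0: (-10, -3/2) → (-10, 3/2); (-2, -3/2) → (-2, 3/2); (-4, -9/2) → (-4, 9/2)
T3 shear: x ← x + 1·y: (-10, 3/2) → (-17/2, 3/2); (-2, 3/2) → (-1/2, 3/2); (-4, 9/2) → (1/2, 9/2)
T4 shear: x ← x + 1·y: (-17/2, 3/2) → (-7, 3/2); (-1/2, 3/2) → (1, 3/2); (1/2, 9/2) → (5, 9/2)
T5 reflect across x = 0: (-7, 3/2) → (7, 3/2); (1, 3/2) → (-1, 3/2); (5, 9/2) → (-5, 9/2)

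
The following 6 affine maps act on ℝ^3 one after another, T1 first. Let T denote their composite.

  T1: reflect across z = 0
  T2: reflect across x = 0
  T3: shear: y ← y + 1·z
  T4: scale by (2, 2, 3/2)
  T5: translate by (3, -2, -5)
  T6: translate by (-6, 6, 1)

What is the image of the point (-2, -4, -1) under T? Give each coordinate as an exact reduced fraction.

T1 reflect across z = 0: (-2, -4, -1) → (-2, -4, 1)
T2 reflect across x = 0: (-2, -4, 1) → (2, -4, 1)
T3 shear: y ← y + 1·z: (2, -4, 1) → (2, -3, 1)
T4 scale by (2, 2, 3/2): (2, -3, 1) → (4, -6, 3/2)
T5 translate by (3, -2, -5): (4, -6, 3/2) → (7, -8, -7/2)
T6 translate by (-6, 6, 1): (7, -8, -7/2) → (1, -2, -5/2)

T(p) = (1, -2, -5/2)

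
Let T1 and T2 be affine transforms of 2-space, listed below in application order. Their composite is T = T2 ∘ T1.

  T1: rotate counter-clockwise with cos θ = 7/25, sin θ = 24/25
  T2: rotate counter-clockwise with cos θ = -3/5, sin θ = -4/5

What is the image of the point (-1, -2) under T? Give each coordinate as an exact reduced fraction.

T1 rotate counter-clockwise with cos θ = 7/25, sin θ = 24/25: (-1, -2) → (41/25, -38/25)
T2 rotate counter-clockwise with cos θ = -3/5, sin θ = -4/5: (41/25, -38/25) → (-11/5, -2/5)

T(p) = (-11/5, -2/5)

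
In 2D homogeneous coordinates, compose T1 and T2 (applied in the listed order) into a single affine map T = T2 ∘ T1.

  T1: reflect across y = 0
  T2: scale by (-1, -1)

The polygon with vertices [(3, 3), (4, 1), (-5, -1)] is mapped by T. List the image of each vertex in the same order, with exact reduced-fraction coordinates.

image vertices: (-3, 3), (-4, 1), (5, -1)

T1 reflect across y = 0: (3, 3) → (3, -3); (4, 1) → (4, -1); (-5, -1) → (-5, 1)
T2 scale by (-1, -1): (3, -3) → (-3, 3); (4, -1) → (-4, 1); (-5, 1) → (5, -1)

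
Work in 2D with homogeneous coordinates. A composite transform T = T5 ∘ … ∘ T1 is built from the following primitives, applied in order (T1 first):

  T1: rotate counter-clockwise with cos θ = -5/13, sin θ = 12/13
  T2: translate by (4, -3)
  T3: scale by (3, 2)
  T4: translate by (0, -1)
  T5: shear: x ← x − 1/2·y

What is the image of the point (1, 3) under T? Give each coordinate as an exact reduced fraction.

T(p) = (163/26, -97/13)

T1 rotate counter-clockwise with cos θ = -5/13, sin θ = 12/13: (1, 3) → (-41/13, -3/13)
T2 translate by (4, -3): (-41/13, -3/13) → (11/13, -42/13)
T3 scale by (3, 2): (11/13, -42/13) → (33/13, -84/13)
T4 translate by (0, -1): (33/13, -84/13) → (33/13, -97/13)
T5 shear: x ← x − 1/2·y: (33/13, -97/13) → (163/26, -97/13)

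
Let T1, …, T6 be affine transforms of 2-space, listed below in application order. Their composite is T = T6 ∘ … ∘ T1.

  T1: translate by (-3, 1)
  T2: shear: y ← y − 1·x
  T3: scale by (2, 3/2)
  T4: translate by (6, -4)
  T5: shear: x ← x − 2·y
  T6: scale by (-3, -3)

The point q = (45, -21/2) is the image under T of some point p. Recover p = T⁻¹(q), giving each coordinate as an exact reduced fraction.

p = (-4, -3)

T1 = [1 0 -3; 0 1 1; 0 0 1]
T2·T1 = [1 0 -3; -1 1 4; 0 0 1]
T3·…·T1 = [2 0 -6; -3/2 3/2 6; 0 0 1]
T4·…·T1 = [2 0 0; -3/2 3/2 2; 0 0 1]
T5·…·T1 = [5 -3 -4; -3/2 3/2 2; 0 0 1]
T6·…·T1 = [-15 9 12; 9/2 -9/2 -6; 0 0 1]
det M = 27; M⁻¹ = [-1/6 -1/3 0; -1/6 -5/9 -4/3; 0 0 1]
M⁻¹ · (45, -21/2)ᵀ = (-4, -3)ᵀ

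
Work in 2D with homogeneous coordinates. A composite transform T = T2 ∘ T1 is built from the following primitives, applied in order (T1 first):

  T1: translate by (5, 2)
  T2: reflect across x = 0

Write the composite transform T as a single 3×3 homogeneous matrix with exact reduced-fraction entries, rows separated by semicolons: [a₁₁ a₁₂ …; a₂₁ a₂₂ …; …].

T1 = [1 0 5; 0 1 2; 0 0 1]
T2·T1 = [-1 0 -5; 0 1 2; 0 0 1]

T = [-1 0 -5; 0 1 2; 0 0 1]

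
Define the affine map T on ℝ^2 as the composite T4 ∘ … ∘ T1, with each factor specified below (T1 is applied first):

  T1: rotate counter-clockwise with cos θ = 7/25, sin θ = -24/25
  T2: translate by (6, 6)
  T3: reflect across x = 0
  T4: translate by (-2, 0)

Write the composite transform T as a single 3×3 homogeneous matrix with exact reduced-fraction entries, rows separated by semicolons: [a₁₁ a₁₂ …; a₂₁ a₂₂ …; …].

T = [-7/25 -24/25 -8; -24/25 7/25 6; 0 0 1]

T1 = [7/25 24/25 0; -24/25 7/25 0; 0 0 1]
T2·T1 = [7/25 24/25 6; -24/25 7/25 6; 0 0 1]
T3·…·T1 = [-7/25 -24/25 -6; -24/25 7/25 6; 0 0 1]
T4·…·T1 = [-7/25 -24/25 -8; -24/25 7/25 6; 0 0 1]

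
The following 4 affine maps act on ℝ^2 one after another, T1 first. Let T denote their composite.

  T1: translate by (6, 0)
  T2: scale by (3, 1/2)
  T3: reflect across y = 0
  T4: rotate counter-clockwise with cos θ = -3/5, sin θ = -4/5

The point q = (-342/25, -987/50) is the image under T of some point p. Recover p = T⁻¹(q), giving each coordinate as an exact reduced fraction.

p = (2, -9/5)

T1 = [1 0 6; 0 1 0; 0 0 1]
T2·T1 = [3 0 18; 0 1/2 0; 0 0 1]
T3·…·T1 = [3 0 18; 0 -1/2 0; 0 0 1]
T4·…·T1 = [-9/5 -2/5 -54/5; -12/5 3/10 -72/5; 0 0 1]
det M = -3/2; M⁻¹ = [-1/5 -4/15 -6; -8/5 6/5 0; 0 0 1]
M⁻¹ · (-342/25, -987/50)ᵀ = (2, -9/5)ᵀ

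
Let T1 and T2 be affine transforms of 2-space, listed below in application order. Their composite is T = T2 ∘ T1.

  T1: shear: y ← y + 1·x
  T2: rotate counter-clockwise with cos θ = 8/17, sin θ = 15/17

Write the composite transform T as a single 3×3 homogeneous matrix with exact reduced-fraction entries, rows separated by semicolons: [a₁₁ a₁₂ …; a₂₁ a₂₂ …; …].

T = [-7/17 -15/17 0; 23/17 8/17 0; 0 0 1]

T1 = [1 0 0; 1 1 0; 0 0 1]
T2·T1 = [-7/17 -15/17 0; 23/17 8/17 0; 0 0 1]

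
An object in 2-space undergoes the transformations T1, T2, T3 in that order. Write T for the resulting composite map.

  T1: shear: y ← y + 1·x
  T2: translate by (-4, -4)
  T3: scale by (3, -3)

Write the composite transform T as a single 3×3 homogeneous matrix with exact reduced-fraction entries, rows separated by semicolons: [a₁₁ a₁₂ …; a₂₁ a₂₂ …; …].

T1 = [1 0 0; 1 1 0; 0 0 1]
T2·T1 = [1 0 -4; 1 1 -4; 0 0 1]
T3·…·T1 = [3 0 -12; -3 -3 12; 0 0 1]

T = [3 0 -12; -3 -3 12; 0 0 1]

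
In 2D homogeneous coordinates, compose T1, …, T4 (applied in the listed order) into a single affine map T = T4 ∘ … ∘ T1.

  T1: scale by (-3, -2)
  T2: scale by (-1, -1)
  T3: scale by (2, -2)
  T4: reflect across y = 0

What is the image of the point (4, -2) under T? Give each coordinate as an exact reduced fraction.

T1 scale by (-3, -2): (4, -2) → (-12, 4)
T2 scale by (-1, -1): (-12, 4) → (12, -4)
T3 scale by (2, -2): (12, -4) → (24, 8)
T4 reflect across y = 0: (24, 8) → (24, -8)

T(p) = (24, -8)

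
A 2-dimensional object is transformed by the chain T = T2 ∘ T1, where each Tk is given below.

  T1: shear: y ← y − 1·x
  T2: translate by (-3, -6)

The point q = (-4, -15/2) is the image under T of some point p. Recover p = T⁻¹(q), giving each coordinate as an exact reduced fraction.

p = (-1, -5/2)

T1 = [1 0 0; -1 1 0; 0 0 1]
T2·T1 = [1 0 -3; -1 1 -6; 0 0 1]
det M = 1; M⁻¹ = [1 0 3; 1 1 9; 0 0 1]
M⁻¹ · (-4, -15/2)ᵀ = (-1, -5/2)ᵀ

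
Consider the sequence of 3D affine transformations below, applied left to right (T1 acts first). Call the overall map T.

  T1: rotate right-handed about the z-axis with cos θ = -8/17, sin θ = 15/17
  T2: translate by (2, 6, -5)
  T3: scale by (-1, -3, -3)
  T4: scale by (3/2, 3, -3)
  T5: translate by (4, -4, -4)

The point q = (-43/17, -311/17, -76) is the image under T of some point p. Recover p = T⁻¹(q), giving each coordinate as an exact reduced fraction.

p = (-5, 0, -3)

T1 = [-8/17 -15/17 0 0; 15/17 -8/17 0 0; 0 0 1 0; 0 0 0 1]
T2·T1 = [-8/17 -15/17 0 2; 15/17 -8/17 0 6; 0 0 1 -5; 0 0 0 1]
T3·…·T1 = [8/17 15/17 0 -2; -45/17 24/17 0 -18; 0 0 -3 15; 0 0 0 1]
T4·…·T1 = [12/17 45/34 0 -3; -135/17 72/17 0 -54; 0 0 9 -45; 0 0 0 1]
T5·…·T1 = [12/17 45/34 0 1; -135/17 72/17 0 -58; 0 0 9 -49; 0 0 0 1]
det M = 243/2; M⁻¹ = [16/51 -5/51 0 -6; 10/17 8/153 0 22/9; 0 0 1/9 49/9; 0 0 0 1]
M⁻¹ · (-43/17, -311/17, -76)ᵀ = (-5, 0, -3)ᵀ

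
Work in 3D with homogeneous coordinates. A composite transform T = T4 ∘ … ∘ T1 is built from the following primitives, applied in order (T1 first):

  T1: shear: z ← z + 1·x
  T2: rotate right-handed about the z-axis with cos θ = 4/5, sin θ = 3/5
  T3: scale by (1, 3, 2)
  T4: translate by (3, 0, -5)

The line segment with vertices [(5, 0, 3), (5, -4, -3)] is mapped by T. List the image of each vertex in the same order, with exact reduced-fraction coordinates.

image vertices: (7, 9, 11), (47/5, -3/5, -1)

T1 shear: z ← z + 1·x: (5, 0, 3) → (5, 0, 8); (5, -4, -3) → (5, -4, 2)
T2 rotate right-handed about the z-axis with cos θ = 4/5, sin θ = 3/5: (5, 0, 8) → (4, 3, 8); (5, -4, 2) → (32/5, -1/5, 2)
T3 scale by (1, 3, 2): (4, 3, 8) → (4, 9, 16); (32/5, -1/5, 2) → (32/5, -3/5, 4)
T4 translate by (3, 0, -5): (4, 9, 16) → (7, 9, 11); (32/5, -3/5, 4) → (47/5, -3/5, -1)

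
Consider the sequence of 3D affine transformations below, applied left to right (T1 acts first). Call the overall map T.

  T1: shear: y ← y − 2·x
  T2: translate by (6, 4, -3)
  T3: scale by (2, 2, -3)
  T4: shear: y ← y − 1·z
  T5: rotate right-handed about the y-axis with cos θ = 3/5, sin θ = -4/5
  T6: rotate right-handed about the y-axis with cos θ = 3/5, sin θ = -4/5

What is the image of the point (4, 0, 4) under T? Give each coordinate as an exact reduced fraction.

T1 shear: y ← y − 2·x: (4, 0, 4) → (4, -8, 4)
T2 translate by (6, 4, -3): (4, -8, 4) → (10, -4, 1)
T3 scale by (2, 2, -3): (10, -4, 1) → (20, -8, -3)
T4 shear: y ← y − 1·z: (20, -8, -3) → (20, -5, -3)
T5 rotate right-handed about the y-axis with cos θ = 3/5, sin θ = -4/5: (20, -5, -3) → (72/5, -5, 71/5)
T6 rotate right-handed about the y-axis with cos θ = 3/5, sin θ = -4/5: (72/5, -5, 71/5) → (-68/25, -5, 501/25)

T(p) = (-68/25, -5, 501/25)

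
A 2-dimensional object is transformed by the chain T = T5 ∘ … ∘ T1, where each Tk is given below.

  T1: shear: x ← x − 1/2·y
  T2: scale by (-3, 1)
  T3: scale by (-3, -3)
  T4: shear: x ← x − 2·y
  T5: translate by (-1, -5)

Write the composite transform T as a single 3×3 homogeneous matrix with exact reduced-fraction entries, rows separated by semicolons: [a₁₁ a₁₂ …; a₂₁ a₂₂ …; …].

T1 = [1 -1/2 0; 0 1 0; 0 0 1]
T2·T1 = [-3 3/2 0; 0 1 0; 0 0 1]
T3·…·T1 = [9 -9/2 0; 0 -3 0; 0 0 1]
T4·…·T1 = [9 3/2 0; 0 -3 0; 0 0 1]
T5·…·T1 = [9 3/2 -1; 0 -3 -5; 0 0 1]

T = [9 3/2 -1; 0 -3 -5; 0 0 1]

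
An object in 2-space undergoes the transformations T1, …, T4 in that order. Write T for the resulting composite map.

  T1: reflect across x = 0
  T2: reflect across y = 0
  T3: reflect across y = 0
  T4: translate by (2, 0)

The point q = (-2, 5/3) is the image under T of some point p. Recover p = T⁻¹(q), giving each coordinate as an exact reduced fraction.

p = (4, 5/3)

T1 = [-1 0 0; 0 1 0; 0 0 1]
T2·T1 = [-1 0 0; 0 -1 0; 0 0 1]
T3·…·T1 = [-1 0 0; 0 1 0; 0 0 1]
T4·…·T1 = [-1 0 2; 0 1 0; 0 0 1]
det M = -1; M⁻¹ = [-1 0 2; 0 1 0; 0 0 1]
M⁻¹ · (-2, 5/3)ᵀ = (4, 5/3)ᵀ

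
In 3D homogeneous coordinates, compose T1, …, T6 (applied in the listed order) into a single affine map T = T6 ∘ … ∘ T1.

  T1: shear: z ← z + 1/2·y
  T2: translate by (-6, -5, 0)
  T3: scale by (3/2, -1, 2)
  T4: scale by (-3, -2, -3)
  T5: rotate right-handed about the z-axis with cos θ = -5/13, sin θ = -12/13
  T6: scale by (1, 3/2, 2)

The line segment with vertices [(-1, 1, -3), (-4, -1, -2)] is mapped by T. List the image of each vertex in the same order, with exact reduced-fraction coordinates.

T1 shear: z ← z + 1/2·y: (-1, 1, -3) → (-1, 1, -5/2); (-4, -1, -2) → (-4, -1, -5/2)
T2 translate by (-6, -5, 0): (-1, 1, -5/2) → (-7, -4, -5/2); (-4, -1, -5/2) → (-10, -6, -5/2)
T3 scale by (3/2, -1, 2): (-7, -4, -5/2) → (-21/2, 4, -5); (-10, -6, -5/2) → (-15, 6, -5)
T4 scale by (-3, -2, -3): (-21/2, 4, -5) → (63/2, -8, 15); (-15, 6, -5) → (45, -12, 15)
T5 rotate right-handed about the z-axis with cos θ = -5/13, sin θ = -12/13: (63/2, -8, 15) → (-39/2, -26, 15); (45, -12, 15) → (-369/13, -480/13, 15)
T6 scale by (1, 3/2, 2): (-39/2, -26, 15) → (-39/2, -39, 30); (-369/13, -480/13, 15) → (-369/13, -720/13, 30)

image vertices: (-39/2, -39, 30), (-369/13, -720/13, 30)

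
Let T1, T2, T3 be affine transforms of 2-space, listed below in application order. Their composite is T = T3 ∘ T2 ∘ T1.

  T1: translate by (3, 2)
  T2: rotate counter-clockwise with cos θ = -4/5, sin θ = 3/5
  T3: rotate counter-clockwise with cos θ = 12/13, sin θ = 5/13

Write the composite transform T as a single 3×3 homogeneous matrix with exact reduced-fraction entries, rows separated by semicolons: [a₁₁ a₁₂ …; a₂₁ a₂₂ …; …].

T = [-63/65 -16/65 -17/5; 16/65 -63/65 -6/5; 0 0 1]

T1 = [1 0 3; 0 1 2; 0 0 1]
T2·T1 = [-4/5 -3/5 -18/5; 3/5 -4/5 1/5; 0 0 1]
T3·…·T1 = [-63/65 -16/65 -17/5; 16/65 -63/65 -6/5; 0 0 1]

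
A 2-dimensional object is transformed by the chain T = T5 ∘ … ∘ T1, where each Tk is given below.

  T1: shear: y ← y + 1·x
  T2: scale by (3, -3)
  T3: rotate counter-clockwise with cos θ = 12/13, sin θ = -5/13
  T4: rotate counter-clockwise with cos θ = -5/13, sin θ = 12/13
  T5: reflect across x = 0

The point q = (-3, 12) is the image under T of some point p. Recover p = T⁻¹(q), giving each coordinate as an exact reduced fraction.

T1 = [1 0 0; 1 1 0; 0 0 1]
T2·T1 = [3 0 0; -3 -3 0; 0 0 1]
T3·…·T1 = [21/13 -15/13 0; -51/13 -36/13 0; 0 0 1]
T4·…·T1 = [3 3 0; 3 0 0; 0 0 1]
T5·…·T1 = [-3 -3 0; 3 0 0; 0 0 1]
det M = 9; M⁻¹ = [0 1/3 0; -1/3 -1/3 0; 0 0 1]
M⁻¹ · (-3, 12)ᵀ = (4, -3)ᵀ

p = (4, -3)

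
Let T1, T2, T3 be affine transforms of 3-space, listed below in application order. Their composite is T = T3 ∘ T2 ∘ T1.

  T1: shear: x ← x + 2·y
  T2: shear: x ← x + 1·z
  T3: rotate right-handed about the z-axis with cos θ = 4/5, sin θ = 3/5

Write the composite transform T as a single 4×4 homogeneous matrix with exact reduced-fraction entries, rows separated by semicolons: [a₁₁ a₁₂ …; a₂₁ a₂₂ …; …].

T = [4/5 1 4/5 0; 3/5 2 3/5 0; 0 0 1 0; 0 0 0 1]

T1 = [1 2 0 0; 0 1 0 0; 0 0 1 0; 0 0 0 1]
T2·T1 = [1 2 1 0; 0 1 0 0; 0 0 1 0; 0 0 0 1]
T3·…·T1 = [4/5 1 4/5 0; 3/5 2 3/5 0; 0 0 1 0; 0 0 0 1]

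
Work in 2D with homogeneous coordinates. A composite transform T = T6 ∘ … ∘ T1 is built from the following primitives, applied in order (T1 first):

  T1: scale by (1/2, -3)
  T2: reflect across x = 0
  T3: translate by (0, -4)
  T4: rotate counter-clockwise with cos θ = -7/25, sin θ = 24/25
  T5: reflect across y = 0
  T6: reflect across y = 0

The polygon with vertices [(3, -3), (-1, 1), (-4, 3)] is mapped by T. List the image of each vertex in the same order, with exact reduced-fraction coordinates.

T1 scale by (1/2, -3): (3, -3) → (3/2, 9); (-1, 1) → (-1/2, -3); (-4, 3) → (-2, -9)
T2 reflect across x = 0: (3/2, 9) → (-3/2, 9); (-1/2, -3) → (1/2, -3); (-2, -9) → (2, -9)
T3 translate by (0, -4): (-3/2, 9) → (-3/2, 5); (1/2, -3) → (1/2, -7); (2, -9) → (2, -13)
T4 rotate counter-clockwise with cos θ = -7/25, sin θ = 24/25: (-3/2, 5) → (-219/50, -71/25); (1/2, -7) → (329/50, 61/25); (2, -13) → (298/25, 139/25)
T5 reflect across y = 0: (-219/50, -71/25) → (-219/50, 71/25); (329/50, 61/25) → (329/50, -61/25); (298/25, 139/25) → (298/25, -139/25)
T6 reflect across y = 0: (-219/50, 71/25) → (-219/50, -71/25); (329/50, -61/25) → (329/50, 61/25); (298/25, -139/25) → (298/25, 139/25)

image vertices: (-219/50, -71/25), (329/50, 61/25), (298/25, 139/25)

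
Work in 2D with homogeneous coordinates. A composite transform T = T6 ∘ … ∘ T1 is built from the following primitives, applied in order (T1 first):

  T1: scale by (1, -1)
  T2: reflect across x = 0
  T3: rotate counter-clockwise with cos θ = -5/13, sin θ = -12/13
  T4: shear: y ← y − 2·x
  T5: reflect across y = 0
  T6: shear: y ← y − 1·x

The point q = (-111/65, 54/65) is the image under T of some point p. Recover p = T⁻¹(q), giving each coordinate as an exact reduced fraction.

p = (-3, 3/5)

T1 = [1 0 0; 0 -1 0; 0 0 1]
T2·T1 = [-1 0 0; 0 -1 0; 0 0 1]
T3·…·T1 = [5/13 -12/13 0; 12/13 5/13 0; 0 0 1]
T4·…·T1 = [5/13 -12/13 0; 2/13 29/13 0; 0 0 1]
T5·…·T1 = [5/13 -12/13 0; -2/13 -29/13 0; 0 0 1]
T6·…·T1 = [5/13 -12/13 0; -7/13 -17/13 0; 0 0 1]
det M = -1; M⁻¹ = [17/13 -12/13 0; -7/13 -5/13 0; 0 0 1]
M⁻¹ · (-111/65, 54/65)ᵀ = (-3, 3/5)ᵀ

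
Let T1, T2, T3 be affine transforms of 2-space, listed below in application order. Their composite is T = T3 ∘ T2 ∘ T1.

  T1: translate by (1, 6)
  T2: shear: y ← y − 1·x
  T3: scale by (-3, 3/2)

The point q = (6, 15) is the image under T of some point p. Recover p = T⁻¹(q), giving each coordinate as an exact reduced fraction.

p = (-3, 2)

T1 = [1 0 1; 0 1 6; 0 0 1]
T2·T1 = [1 0 1; -1 1 5; 0 0 1]
T3·…·T1 = [-3 0 -3; -3/2 3/2 15/2; 0 0 1]
det M = -9/2; M⁻¹ = [-1/3 0 -1; -1/3 2/3 -6; 0 0 1]
M⁻¹ · (6, 15)ᵀ = (-3, 2)ᵀ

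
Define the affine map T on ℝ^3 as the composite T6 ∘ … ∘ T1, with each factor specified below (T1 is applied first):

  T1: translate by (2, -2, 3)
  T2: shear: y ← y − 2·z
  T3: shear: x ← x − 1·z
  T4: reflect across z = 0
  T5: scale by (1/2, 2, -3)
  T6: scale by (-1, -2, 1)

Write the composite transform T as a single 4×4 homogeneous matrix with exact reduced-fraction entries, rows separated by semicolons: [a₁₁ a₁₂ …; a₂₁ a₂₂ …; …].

T1 = [1 0 0 2; 0 1 0 -2; 0 0 1 3; 0 0 0 1]
T2·T1 = [1 0 0 2; 0 1 -2 -8; 0 0 1 3; 0 0 0 1]
T3·…·T1 = [1 0 -1 -1; 0 1 -2 -8; 0 0 1 3; 0 0 0 1]
T4·…·T1 = [1 0 -1 -1; 0 1 -2 -8; 0 0 -1 -3; 0 0 0 1]
T5·…·T1 = [1/2 0 -1/2 -1/2; 0 2 -4 -16; 0 0 3 9; 0 0 0 1]
T6·…·T1 = [-1/2 0 1/2 1/2; 0 -4 8 32; 0 0 3 9; 0 0 0 1]

T = [-1/2 0 1/2 1/2; 0 -4 8 32; 0 0 3 9; 0 0 0 1]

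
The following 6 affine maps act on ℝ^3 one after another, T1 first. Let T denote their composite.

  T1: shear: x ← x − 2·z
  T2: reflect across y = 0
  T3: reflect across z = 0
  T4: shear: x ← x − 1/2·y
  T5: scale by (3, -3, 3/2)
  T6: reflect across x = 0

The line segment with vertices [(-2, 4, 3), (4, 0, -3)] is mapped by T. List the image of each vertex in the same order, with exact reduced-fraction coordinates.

image vertices: (18, 12, -9/2), (-30, 0, 9/2)

T1 shear: x ← x − 2·z: (-2, 4, 3) → (-8, 4, 3); (4, 0, -3) → (10, 0, -3)
T2 reflect across y = 0: (-8, 4, 3) → (-8, -4, 3); (10, 0, -3) → (10, 0, -3)
T3 reflect across z = 0: (-8, -4, 3) → (-8, -4, -3); (10, 0, -3) → (10, 0, 3)
T4 shear: x ← x − 1/2·y: (-8, -4, -3) → (-6, -4, -3); (10, 0, 3) → (10, 0, 3)
T5 scale by (3, -3, 3/2): (-6, -4, -3) → (-18, 12, -9/2); (10, 0, 3) → (30, 0, 9/2)
T6 reflect across x = 0: (-18, 12, -9/2) → (18, 12, -9/2); (30, 0, 9/2) → (-30, 0, 9/2)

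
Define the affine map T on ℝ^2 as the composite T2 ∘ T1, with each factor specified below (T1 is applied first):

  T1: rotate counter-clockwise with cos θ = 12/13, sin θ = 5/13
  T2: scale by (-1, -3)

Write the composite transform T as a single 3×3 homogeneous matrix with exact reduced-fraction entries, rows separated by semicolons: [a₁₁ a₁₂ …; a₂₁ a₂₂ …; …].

T1 = [12/13 -5/13 0; 5/13 12/13 0; 0 0 1]
T2·T1 = [-12/13 5/13 0; -15/13 -36/13 0; 0 0 1]

T = [-12/13 5/13 0; -15/13 -36/13 0; 0 0 1]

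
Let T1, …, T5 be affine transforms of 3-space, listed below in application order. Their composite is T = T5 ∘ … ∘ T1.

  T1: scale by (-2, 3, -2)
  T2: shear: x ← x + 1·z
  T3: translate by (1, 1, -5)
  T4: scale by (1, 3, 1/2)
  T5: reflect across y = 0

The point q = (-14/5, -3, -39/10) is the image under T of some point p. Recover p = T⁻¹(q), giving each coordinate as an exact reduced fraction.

p = (1/2, 0, 7/5)

T1 = [-2 0 0 0; 0 3 0 0; 0 0 -2 0; 0 0 0 1]
T2·T1 = [-2 0 -2 0; 0 3 0 0; 0 0 -2 0; 0 0 0 1]
T3·…·T1 = [-2 0 -2 1; 0 3 0 1; 0 0 -2 -5; 0 0 0 1]
T4·…·T1 = [-2 0 -2 1; 0 9 0 3; 0 0 -1 -5/2; 0 0 0 1]
T5·…·T1 = [-2 0 -2 1; 0 -9 0 -3; 0 0 -1 -5/2; 0 0 0 1]
det M = -18; M⁻¹ = [-1/2 0 1 3; 0 -1/9 0 -1/3; 0 0 -1 -5/2; 0 0 0 1]
M⁻¹ · (-14/5, -3, -39/10)ᵀ = (1/2, 0, 7/5)ᵀ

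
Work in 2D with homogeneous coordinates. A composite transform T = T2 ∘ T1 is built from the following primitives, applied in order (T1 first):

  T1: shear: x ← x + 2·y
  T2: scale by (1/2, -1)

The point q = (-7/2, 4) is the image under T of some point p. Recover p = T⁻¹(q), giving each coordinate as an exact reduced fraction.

p = (1, -4)

T1 = [1 2 0; 0 1 0; 0 0 1]
T2·T1 = [1/2 1 0; 0 -1 0; 0 0 1]
det M = -1/2; M⁻¹ = [2 2 0; 0 -1 0; 0 0 1]
M⁻¹ · (-7/2, 4)ᵀ = (1, -4)ᵀ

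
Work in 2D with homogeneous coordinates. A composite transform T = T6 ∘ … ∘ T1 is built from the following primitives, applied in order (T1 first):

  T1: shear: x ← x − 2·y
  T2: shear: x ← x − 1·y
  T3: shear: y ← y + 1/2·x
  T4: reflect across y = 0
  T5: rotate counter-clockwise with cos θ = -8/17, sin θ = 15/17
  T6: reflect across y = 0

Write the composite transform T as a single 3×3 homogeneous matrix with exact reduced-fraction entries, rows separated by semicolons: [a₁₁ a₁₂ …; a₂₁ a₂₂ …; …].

T = [-1/34 33/34 0; -19/17 49/17 0; 0 0 1]

T1 = [1 -2 0; 0 1 0; 0 0 1]
T2·T1 = [1 -3 0; 0 1 0; 0 0 1]
T3·…·T1 = [1 -3 0; 1/2 -1/2 0; 0 0 1]
T4·…·T1 = [1 -3 0; -1/2 1/2 0; 0 0 1]
T5·…·T1 = [-1/34 33/34 0; 19/17 -49/17 0; 0 0 1]
T6·…·T1 = [-1/34 33/34 0; -19/17 49/17 0; 0 0 1]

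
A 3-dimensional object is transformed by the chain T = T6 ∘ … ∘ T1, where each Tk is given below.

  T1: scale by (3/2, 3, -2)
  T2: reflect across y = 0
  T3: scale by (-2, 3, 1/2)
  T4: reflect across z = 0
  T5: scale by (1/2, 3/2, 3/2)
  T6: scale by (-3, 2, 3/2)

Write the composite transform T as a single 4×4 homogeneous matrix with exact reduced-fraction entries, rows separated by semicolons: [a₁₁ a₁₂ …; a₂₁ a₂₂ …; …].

T1 = [3/2 0 0 0; 0 3 0 0; 0 0 -2 0; 0 0 0 1]
T2·T1 = [3/2 0 0 0; 0 -3 0 0; 0 0 -2 0; 0 0 0 1]
T3·…·T1 = [-3 0 0 0; 0 -9 0 0; 0 0 -1 0; 0 0 0 1]
T4·…·T1 = [-3 0 0 0; 0 -9 0 0; 0 0 1 0; 0 0 0 1]
T5·…·T1 = [-3/2 0 0 0; 0 -27/2 0 0; 0 0 3/2 0; 0 0 0 1]
T6·…·T1 = [9/2 0 0 0; 0 -27 0 0; 0 0 9/4 0; 0 0 0 1]

T = [9/2 0 0 0; 0 -27 0 0; 0 0 9/4 0; 0 0 0 1]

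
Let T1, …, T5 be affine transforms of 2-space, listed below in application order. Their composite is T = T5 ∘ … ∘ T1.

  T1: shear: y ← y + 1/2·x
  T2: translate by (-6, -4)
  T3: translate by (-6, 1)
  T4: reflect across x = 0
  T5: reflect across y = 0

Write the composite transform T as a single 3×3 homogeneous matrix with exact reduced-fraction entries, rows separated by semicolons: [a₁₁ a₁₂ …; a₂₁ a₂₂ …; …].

T1 = [1 0 0; 1/2 1 0; 0 0 1]
T2·T1 = [1 0 -6; 1/2 1 -4; 0 0 1]
T3·…·T1 = [1 0 -12; 1/2 1 -3; 0 0 1]
T4·…·T1 = [-1 0 12; 1/2 1 -3; 0 0 1]
T5·…·T1 = [-1 0 12; -1/2 -1 3; 0 0 1]

T = [-1 0 12; -1/2 -1 3; 0 0 1]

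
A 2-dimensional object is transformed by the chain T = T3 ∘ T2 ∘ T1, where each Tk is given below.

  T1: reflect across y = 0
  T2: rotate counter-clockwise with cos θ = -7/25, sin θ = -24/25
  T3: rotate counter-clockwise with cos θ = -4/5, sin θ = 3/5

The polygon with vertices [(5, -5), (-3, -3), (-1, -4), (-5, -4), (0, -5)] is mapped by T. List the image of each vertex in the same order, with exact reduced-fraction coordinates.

image vertices: (1, 7), (-21/5, 3/5), (-16/5, 13/5), (-32/5, 1/5), (-3, 4)

T1 reflect across y = 0: (5, -5) → (5, 5); (-3, -3) → (-3, 3); (-1, -4) → (-1, 4); (-5, -4) → (-5, 4); (0, -5) → (0, 5)
T2 rotate counter-clockwise with cos θ = -7/25, sin θ = -24/25: (5, 5) → (17/5, -31/5); (-3, 3) → (93/25, 51/25); (-1, 4) → (103/25, -4/25); (-5, 4) → (131/25, 92/25); (0, 5) → (24/5, -7/5)
T3 rotate counter-clockwise with cos θ = -4/5, sin θ = 3/5: (17/5, -31/5) → (1, 7); (93/25, 51/25) → (-21/5, 3/5); (103/25, -4/25) → (-16/5, 13/5); (131/25, 92/25) → (-32/5, 1/5); (24/5, -7/5) → (-3, 4)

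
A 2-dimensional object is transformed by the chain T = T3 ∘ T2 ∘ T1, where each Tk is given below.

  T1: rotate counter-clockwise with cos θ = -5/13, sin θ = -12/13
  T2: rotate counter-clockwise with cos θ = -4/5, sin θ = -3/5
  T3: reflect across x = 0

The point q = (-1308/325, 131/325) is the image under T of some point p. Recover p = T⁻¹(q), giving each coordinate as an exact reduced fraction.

T1 = [-5/13 12/13 0; -12/13 -5/13 0; 0 0 1]
T2·T1 = [-16/65 -63/65 0; 63/65 -16/65 0; 0 0 1]
T3·…·T1 = [16/65 63/65 0; 63/65 -16/65 0; 0 0 1]
det M = -1; M⁻¹ = [16/65 63/65 0; 63/65 -16/65 0; 0 0 1]
M⁻¹ · (-1308/325, 131/325)ᵀ = (-3/5, -4)ᵀ

p = (-3/5, -4)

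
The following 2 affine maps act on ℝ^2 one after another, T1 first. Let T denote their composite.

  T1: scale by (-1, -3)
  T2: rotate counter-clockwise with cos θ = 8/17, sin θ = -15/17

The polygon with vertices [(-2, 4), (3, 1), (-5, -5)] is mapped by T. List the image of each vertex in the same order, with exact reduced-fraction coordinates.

T1 scale by (-1, -3): (-2, 4) → (2, -12); (3, 1) → (-3, -3); (-5, -5) → (5, 15)
T2 rotate counter-clockwise with cos θ = 8/17, sin θ = -15/17: (2, -12) → (-164/17, -126/17); (-3, -3) → (-69/17, 21/17); (5, 15) → (265/17, 45/17)

image vertices: (-164/17, -126/17), (-69/17, 21/17), (265/17, 45/17)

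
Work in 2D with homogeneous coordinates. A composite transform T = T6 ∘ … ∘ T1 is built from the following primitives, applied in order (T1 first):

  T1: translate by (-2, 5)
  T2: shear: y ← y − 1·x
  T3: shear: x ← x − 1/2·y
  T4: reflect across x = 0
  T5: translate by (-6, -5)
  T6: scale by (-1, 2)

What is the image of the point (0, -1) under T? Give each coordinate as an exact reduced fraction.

T1 translate by (-2, 5): (0, -1) → (-2, 4)
T2 shear: y ← y − 1·x: (-2, 4) → (-2, 6)
T3 shear: x ← x − 1/2·y: (-2, 6) → (-5, 6)
T4 reflect across x = 0: (-5, 6) → (5, 6)
T5 translate by (-6, -5): (5, 6) → (-1, 1)
T6 scale by (-1, 2): (-1, 1) → (1, 2)

T(p) = (1, 2)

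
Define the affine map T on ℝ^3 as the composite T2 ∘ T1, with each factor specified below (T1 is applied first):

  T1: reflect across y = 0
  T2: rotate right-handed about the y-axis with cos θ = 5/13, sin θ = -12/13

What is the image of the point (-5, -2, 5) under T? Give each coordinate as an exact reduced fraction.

T1 reflect across y = 0: (-5, -2, 5) → (-5, 2, 5)
T2 rotate right-handed about the y-axis with cos θ = 5/13, sin θ = -12/13: (-5, 2, 5) → (-85/13, 2, -35/13)

T(p) = (-85/13, 2, -35/13)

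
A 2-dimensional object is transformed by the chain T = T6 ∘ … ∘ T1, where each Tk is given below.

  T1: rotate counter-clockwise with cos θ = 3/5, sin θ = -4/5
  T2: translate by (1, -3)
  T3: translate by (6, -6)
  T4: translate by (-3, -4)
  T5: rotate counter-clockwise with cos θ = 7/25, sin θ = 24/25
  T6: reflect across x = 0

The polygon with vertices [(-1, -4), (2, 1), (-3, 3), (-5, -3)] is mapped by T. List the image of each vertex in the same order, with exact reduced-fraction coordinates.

T1 rotate counter-clockwise with cos θ = 3/5, sin θ = -4/5: (-1, -4) → (-19/5, -8/5); (2, 1) → (2, -1); (-3, 3) → (3/5, 21/5); (-5, -3) → (-27/5, 11/5)
T2 translate by (1, -3): (-19/5, -8/5) → (-14/5, -23/5); (2, -1) → (3, -4); (3/5, 21/5) → (8/5, 6/5); (-27/5, 11/5) → (-22/5, -4/5)
T3 translate by (6, -6): (-14/5, -23/5) → (16/5, -53/5); (3, -4) → (9, -10); (8/5, 6/5) → (38/5, -24/5); (-22/5, -4/5) → (8/5, -34/5)
T4 translate by (-3, -4): (16/5, -53/5) → (1/5, -73/5); (9, -10) → (6, -14); (38/5, -24/5) → (23/5, -44/5); (8/5, -34/5) → (-7/5, -54/5)
T5 rotate counter-clockwise with cos θ = 7/25, sin θ = 24/25: (1/5, -73/5) → (1759/125, -487/125); (6, -14) → (378/25, 46/25); (23/5, -44/5) → (1217/125, 244/125); (-7/5, -54/5) → (1247/125, -546/125)
T6 reflect across x = 0: (1759/125, -487/125) → (-1759/125, -487/125); (378/25, 46/25) → (-378/25, 46/25); (1217/125, 244/125) → (-1217/125, 244/125); (1247/125, -546/125) → (-1247/125, -546/125)

image vertices: (-1759/125, -487/125), (-378/25, 46/25), (-1217/125, 244/125), (-1247/125, -546/125)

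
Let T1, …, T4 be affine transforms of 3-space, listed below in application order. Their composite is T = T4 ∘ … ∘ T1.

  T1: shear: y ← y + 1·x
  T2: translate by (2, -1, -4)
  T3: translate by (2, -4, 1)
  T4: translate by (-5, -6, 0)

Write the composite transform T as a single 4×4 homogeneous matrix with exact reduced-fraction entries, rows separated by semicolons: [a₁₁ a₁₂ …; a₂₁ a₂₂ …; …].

T1 = [1 0 0 0; 1 1 0 0; 0 0 1 0; 0 0 0 1]
T2·T1 = [1 0 0 2; 1 1 0 -1; 0 0 1 -4; 0 0 0 1]
T3·…·T1 = [1 0 0 4; 1 1 0 -5; 0 0 1 -3; 0 0 0 1]
T4·…·T1 = [1 0 0 -1; 1 1 0 -11; 0 0 1 -3; 0 0 0 1]

T = [1 0 0 -1; 1 1 0 -11; 0 0 1 -3; 0 0 0 1]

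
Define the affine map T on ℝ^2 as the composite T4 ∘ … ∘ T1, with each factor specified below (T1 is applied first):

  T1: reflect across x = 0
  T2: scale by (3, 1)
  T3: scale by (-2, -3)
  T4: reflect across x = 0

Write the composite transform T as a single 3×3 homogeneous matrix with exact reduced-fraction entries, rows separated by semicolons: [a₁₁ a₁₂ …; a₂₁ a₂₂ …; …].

T = [-6 0 0; 0 -3 0; 0 0 1]

T1 = [-1 0 0; 0 1 0; 0 0 1]
T2·T1 = [-3 0 0; 0 1 0; 0 0 1]
T3·…·T1 = [6 0 0; 0 -3 0; 0 0 1]
T4·…·T1 = [-6 0 0; 0 -3 0; 0 0 1]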